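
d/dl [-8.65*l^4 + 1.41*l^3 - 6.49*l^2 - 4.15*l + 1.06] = -34.6*l^3 + 4.23*l^2 - 12.98*l - 4.15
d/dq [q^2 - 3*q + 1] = 2*q - 3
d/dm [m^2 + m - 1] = 2*m + 1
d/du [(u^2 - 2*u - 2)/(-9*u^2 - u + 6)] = (-19*u^2 - 24*u - 14)/(81*u^4 + 18*u^3 - 107*u^2 - 12*u + 36)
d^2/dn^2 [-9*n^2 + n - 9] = -18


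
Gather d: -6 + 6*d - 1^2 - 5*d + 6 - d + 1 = 0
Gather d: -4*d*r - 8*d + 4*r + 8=d*(-4*r - 8) + 4*r + 8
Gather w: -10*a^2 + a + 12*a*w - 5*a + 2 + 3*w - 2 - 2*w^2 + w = -10*a^2 - 4*a - 2*w^2 + w*(12*a + 4)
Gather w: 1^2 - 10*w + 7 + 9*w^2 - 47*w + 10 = 9*w^2 - 57*w + 18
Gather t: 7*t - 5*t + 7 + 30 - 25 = 2*t + 12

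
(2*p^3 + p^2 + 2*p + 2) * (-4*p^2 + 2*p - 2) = -8*p^5 - 10*p^3 - 6*p^2 - 4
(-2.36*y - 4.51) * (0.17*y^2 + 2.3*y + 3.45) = -0.4012*y^3 - 6.1947*y^2 - 18.515*y - 15.5595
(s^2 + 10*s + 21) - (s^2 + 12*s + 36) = -2*s - 15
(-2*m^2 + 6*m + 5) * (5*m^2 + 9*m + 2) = -10*m^4 + 12*m^3 + 75*m^2 + 57*m + 10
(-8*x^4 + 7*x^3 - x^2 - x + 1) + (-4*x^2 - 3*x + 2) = -8*x^4 + 7*x^3 - 5*x^2 - 4*x + 3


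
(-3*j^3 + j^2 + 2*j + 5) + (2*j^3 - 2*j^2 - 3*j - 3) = -j^3 - j^2 - j + 2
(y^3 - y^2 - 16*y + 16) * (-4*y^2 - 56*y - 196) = -4*y^5 - 52*y^4 - 76*y^3 + 1028*y^2 + 2240*y - 3136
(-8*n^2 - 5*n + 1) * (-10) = 80*n^2 + 50*n - 10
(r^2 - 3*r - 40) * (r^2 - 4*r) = r^4 - 7*r^3 - 28*r^2 + 160*r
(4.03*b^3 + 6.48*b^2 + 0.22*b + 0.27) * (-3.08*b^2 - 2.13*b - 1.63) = -12.4124*b^5 - 28.5423*b^4 - 21.0489*b^3 - 11.8626*b^2 - 0.9337*b - 0.4401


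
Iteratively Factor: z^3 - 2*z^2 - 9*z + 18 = (z + 3)*(z^2 - 5*z + 6) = (z - 2)*(z + 3)*(z - 3)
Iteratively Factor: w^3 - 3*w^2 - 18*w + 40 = (w + 4)*(w^2 - 7*w + 10) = (w - 2)*(w + 4)*(w - 5)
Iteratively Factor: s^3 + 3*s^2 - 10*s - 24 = (s + 4)*(s^2 - s - 6) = (s - 3)*(s + 4)*(s + 2)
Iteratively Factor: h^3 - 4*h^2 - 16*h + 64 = (h - 4)*(h^2 - 16) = (h - 4)^2*(h + 4)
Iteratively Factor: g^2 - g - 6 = (g + 2)*(g - 3)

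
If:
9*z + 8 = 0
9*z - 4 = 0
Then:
No Solution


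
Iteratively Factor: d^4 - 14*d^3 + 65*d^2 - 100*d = (d - 4)*(d^3 - 10*d^2 + 25*d) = (d - 5)*(d - 4)*(d^2 - 5*d) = (d - 5)^2*(d - 4)*(d)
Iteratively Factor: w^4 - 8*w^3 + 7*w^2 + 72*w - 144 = (w - 4)*(w^3 - 4*w^2 - 9*w + 36) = (w - 4)^2*(w^2 - 9) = (w - 4)^2*(w + 3)*(w - 3)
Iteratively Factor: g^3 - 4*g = (g)*(g^2 - 4) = g*(g - 2)*(g + 2)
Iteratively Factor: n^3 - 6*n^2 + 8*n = (n - 4)*(n^2 - 2*n) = n*(n - 4)*(n - 2)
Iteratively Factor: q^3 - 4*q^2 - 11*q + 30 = (q - 2)*(q^2 - 2*q - 15) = (q - 5)*(q - 2)*(q + 3)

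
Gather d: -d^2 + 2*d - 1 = -d^2 + 2*d - 1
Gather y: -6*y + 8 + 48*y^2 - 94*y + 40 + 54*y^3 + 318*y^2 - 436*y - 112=54*y^3 + 366*y^2 - 536*y - 64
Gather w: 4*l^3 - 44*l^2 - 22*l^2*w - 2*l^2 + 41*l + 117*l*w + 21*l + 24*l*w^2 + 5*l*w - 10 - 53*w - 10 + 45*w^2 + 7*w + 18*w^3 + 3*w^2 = 4*l^3 - 46*l^2 + 62*l + 18*w^3 + w^2*(24*l + 48) + w*(-22*l^2 + 122*l - 46) - 20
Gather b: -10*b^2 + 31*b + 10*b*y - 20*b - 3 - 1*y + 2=-10*b^2 + b*(10*y + 11) - y - 1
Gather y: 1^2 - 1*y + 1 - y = 2 - 2*y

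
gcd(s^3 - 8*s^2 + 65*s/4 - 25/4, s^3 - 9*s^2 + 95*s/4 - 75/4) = s^2 - 15*s/2 + 25/2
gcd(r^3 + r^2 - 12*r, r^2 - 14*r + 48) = 1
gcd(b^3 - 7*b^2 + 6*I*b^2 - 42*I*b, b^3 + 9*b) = b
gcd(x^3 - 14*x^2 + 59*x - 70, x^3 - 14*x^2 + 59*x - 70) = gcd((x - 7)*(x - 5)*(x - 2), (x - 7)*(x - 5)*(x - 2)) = x^3 - 14*x^2 + 59*x - 70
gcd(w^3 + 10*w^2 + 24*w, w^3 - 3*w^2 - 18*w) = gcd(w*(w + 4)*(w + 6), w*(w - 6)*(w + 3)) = w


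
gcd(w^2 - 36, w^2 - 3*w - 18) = w - 6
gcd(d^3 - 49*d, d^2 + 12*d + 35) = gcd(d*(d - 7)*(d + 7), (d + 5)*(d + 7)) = d + 7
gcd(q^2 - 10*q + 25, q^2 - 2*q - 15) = q - 5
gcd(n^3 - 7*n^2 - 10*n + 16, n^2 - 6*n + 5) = n - 1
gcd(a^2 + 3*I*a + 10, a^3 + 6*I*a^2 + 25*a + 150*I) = a + 5*I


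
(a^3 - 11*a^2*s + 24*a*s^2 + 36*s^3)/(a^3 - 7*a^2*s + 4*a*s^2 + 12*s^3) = (-a + 6*s)/(-a + 2*s)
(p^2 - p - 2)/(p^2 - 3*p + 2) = (p + 1)/(p - 1)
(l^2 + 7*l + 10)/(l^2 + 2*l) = (l + 5)/l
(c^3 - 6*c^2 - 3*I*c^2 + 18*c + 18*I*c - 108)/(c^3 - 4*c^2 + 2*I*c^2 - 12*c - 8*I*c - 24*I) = (c^2 - 3*I*c + 18)/(c^2 + 2*c*(1 + I) + 4*I)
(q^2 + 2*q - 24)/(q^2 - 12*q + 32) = (q + 6)/(q - 8)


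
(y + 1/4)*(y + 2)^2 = y^3 + 17*y^2/4 + 5*y + 1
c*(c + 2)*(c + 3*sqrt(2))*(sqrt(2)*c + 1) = sqrt(2)*c^4 + 2*sqrt(2)*c^3 + 7*c^3 + 3*sqrt(2)*c^2 + 14*c^2 + 6*sqrt(2)*c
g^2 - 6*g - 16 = (g - 8)*(g + 2)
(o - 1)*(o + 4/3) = o^2 + o/3 - 4/3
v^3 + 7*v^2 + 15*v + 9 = (v + 1)*(v + 3)^2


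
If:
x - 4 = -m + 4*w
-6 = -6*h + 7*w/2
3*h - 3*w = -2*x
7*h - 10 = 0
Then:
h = 10/7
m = 391/49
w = 36/49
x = -51/49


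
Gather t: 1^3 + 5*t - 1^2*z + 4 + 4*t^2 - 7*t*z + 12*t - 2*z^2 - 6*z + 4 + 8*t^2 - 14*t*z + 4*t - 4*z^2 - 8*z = 12*t^2 + t*(21 - 21*z) - 6*z^2 - 15*z + 9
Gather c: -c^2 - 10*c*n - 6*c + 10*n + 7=-c^2 + c*(-10*n - 6) + 10*n + 7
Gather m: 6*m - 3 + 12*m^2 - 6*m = 12*m^2 - 3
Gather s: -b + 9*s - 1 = -b + 9*s - 1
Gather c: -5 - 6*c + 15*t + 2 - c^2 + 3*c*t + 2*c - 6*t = -c^2 + c*(3*t - 4) + 9*t - 3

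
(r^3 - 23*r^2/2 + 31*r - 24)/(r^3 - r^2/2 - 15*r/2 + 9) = (r - 8)/(r + 3)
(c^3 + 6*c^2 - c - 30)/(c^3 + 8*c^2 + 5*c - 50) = (c + 3)/(c + 5)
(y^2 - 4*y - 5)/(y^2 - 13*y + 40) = (y + 1)/(y - 8)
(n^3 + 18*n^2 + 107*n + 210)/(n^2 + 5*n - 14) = (n^2 + 11*n + 30)/(n - 2)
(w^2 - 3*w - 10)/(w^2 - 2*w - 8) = (w - 5)/(w - 4)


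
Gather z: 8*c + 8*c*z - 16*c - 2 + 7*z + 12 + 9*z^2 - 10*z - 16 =-8*c + 9*z^2 + z*(8*c - 3) - 6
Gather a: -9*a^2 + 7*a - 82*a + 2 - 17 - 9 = -9*a^2 - 75*a - 24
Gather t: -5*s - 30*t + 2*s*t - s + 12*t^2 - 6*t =-6*s + 12*t^2 + t*(2*s - 36)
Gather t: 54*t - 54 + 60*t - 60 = 114*t - 114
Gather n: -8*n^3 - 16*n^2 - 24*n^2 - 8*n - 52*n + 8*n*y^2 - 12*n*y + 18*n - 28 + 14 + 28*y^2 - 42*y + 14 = -8*n^3 - 40*n^2 + n*(8*y^2 - 12*y - 42) + 28*y^2 - 42*y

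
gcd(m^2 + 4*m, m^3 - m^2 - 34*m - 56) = m + 4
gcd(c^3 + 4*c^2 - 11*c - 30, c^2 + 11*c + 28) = 1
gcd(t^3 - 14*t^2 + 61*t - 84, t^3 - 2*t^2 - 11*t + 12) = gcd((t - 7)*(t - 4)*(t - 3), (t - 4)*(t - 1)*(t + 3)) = t - 4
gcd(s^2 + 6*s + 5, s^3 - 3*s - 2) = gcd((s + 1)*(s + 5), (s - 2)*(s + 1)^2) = s + 1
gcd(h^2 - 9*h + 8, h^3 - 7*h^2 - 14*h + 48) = h - 8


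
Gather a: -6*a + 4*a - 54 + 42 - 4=-2*a - 16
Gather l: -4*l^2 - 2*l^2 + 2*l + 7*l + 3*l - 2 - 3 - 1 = -6*l^2 + 12*l - 6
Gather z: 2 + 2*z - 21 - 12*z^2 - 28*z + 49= -12*z^2 - 26*z + 30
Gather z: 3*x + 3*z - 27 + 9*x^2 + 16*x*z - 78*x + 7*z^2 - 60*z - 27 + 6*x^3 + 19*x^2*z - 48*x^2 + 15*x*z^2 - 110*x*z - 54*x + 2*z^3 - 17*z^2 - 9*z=6*x^3 - 39*x^2 - 129*x + 2*z^3 + z^2*(15*x - 10) + z*(19*x^2 - 94*x - 66) - 54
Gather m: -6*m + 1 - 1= -6*m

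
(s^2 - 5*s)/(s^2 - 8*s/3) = 3*(s - 5)/(3*s - 8)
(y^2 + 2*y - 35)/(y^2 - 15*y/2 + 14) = 2*(y^2 + 2*y - 35)/(2*y^2 - 15*y + 28)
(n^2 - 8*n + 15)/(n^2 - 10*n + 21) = (n - 5)/(n - 7)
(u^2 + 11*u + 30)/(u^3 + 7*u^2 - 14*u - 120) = 1/(u - 4)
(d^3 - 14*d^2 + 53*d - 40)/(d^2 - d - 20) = (d^2 - 9*d + 8)/(d + 4)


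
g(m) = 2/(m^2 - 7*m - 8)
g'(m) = 2*(7 - 2*m)/(m^2 - 7*m - 8)^2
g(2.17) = -0.11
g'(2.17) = 0.02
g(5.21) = -0.12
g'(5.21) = -0.02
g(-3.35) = 0.07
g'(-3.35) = 0.04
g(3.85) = -0.10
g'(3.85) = -0.00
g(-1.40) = 0.53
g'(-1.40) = 1.39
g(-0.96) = -5.58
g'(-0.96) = 138.89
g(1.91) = -0.11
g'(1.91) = 0.02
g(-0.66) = -0.68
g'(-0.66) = 1.92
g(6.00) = -0.14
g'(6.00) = -0.05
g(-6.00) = 0.03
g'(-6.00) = 0.01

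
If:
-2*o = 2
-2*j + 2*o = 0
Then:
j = -1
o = -1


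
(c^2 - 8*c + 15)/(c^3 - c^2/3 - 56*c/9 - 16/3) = 9*(c - 5)/(9*c^2 + 24*c + 16)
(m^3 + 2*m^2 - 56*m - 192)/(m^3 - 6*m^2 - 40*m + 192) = (m + 4)/(m - 4)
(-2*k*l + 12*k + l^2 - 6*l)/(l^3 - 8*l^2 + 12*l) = (-2*k + l)/(l*(l - 2))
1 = 1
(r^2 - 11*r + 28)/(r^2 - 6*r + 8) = (r - 7)/(r - 2)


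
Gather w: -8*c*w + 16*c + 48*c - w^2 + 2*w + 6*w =64*c - w^2 + w*(8 - 8*c)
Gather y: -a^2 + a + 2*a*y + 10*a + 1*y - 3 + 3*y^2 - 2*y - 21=-a^2 + 11*a + 3*y^2 + y*(2*a - 1) - 24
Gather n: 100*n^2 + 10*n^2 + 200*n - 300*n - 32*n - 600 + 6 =110*n^2 - 132*n - 594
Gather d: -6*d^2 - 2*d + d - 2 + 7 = -6*d^2 - d + 5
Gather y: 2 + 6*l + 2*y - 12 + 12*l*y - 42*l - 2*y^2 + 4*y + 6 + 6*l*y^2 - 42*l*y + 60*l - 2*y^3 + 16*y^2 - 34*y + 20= 24*l - 2*y^3 + y^2*(6*l + 14) + y*(-30*l - 28) + 16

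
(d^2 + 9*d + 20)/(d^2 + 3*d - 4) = (d + 5)/(d - 1)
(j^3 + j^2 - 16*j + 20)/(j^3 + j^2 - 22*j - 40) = (j^3 + j^2 - 16*j + 20)/(j^3 + j^2 - 22*j - 40)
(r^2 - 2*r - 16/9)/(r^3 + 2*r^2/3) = (r - 8/3)/r^2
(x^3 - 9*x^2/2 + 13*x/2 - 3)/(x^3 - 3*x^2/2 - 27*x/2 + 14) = (2*x^2 - 7*x + 6)/(2*x^2 - x - 28)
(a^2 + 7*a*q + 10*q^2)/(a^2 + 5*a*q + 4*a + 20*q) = (a + 2*q)/(a + 4)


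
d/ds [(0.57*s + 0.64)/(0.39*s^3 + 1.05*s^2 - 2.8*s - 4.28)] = (0.2223*s^3 + 0.5985*s^2 - 1.596*s - (0.57*s + 0.64)*(1.17*s^2 + 2.1*s - 2.8) - 2.4396)/(0.39*s^3 + 1.05*s^2 - 2.8*s - 4.28)^2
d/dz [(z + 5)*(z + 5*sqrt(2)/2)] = 2*z + 5*sqrt(2)/2 + 5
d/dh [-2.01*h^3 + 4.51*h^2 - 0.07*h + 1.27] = -6.03*h^2 + 9.02*h - 0.07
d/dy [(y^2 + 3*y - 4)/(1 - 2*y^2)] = (6*y^2 - 14*y + 3)/(4*y^4 - 4*y^2 + 1)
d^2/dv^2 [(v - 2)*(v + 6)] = 2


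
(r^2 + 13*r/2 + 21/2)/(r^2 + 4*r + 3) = (r + 7/2)/(r + 1)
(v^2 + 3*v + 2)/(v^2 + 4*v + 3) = (v + 2)/(v + 3)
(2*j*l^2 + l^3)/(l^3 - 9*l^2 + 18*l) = l*(2*j + l)/(l^2 - 9*l + 18)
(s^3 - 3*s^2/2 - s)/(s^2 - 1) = s*(2*s^2 - 3*s - 2)/(2*(s^2 - 1))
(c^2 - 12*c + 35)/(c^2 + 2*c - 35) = (c - 7)/(c + 7)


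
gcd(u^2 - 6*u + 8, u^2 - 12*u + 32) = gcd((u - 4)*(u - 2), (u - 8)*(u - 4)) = u - 4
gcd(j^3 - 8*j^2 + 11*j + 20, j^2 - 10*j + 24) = j - 4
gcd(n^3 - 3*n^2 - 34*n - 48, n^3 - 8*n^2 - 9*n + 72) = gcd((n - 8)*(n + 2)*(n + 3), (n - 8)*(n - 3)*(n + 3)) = n^2 - 5*n - 24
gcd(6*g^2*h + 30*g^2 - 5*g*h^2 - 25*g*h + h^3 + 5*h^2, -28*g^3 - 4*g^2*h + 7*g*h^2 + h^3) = 2*g - h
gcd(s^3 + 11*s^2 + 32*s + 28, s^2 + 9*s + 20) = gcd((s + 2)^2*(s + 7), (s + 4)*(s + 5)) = 1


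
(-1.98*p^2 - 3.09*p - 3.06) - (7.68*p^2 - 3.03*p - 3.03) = -9.66*p^2 - 0.0600000000000001*p - 0.0300000000000002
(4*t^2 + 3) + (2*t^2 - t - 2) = 6*t^2 - t + 1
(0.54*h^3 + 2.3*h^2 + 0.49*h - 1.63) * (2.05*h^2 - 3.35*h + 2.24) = 1.107*h^5 + 2.906*h^4 - 5.4909*h^3 + 0.169000000000001*h^2 + 6.5581*h - 3.6512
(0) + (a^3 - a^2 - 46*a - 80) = a^3 - a^2 - 46*a - 80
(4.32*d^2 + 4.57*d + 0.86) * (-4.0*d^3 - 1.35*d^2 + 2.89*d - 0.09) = -17.28*d^5 - 24.112*d^4 + 2.8753*d^3 + 11.6575*d^2 + 2.0741*d - 0.0774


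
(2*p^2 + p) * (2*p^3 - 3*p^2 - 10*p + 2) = 4*p^5 - 4*p^4 - 23*p^3 - 6*p^2 + 2*p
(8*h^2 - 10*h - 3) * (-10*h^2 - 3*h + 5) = -80*h^4 + 76*h^3 + 100*h^2 - 41*h - 15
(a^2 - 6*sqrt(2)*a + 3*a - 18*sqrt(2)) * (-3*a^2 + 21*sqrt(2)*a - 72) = -3*a^4 - 9*a^3 + 39*sqrt(2)*a^3 - 324*a^2 + 117*sqrt(2)*a^2 - 972*a + 432*sqrt(2)*a + 1296*sqrt(2)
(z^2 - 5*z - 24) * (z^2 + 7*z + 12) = z^4 + 2*z^3 - 47*z^2 - 228*z - 288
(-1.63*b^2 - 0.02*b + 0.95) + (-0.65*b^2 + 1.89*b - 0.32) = -2.28*b^2 + 1.87*b + 0.63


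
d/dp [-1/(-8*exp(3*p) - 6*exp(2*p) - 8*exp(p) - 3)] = (-24*exp(2*p) - 12*exp(p) - 8)*exp(p)/(8*exp(3*p) + 6*exp(2*p) + 8*exp(p) + 3)^2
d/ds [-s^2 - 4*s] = -2*s - 4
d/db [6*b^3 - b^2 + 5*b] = 18*b^2 - 2*b + 5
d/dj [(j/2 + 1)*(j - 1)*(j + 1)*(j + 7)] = 2*j^3 + 27*j^2/2 + 13*j - 9/2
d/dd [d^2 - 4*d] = 2*d - 4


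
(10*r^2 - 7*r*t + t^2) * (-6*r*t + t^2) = -60*r^3*t + 52*r^2*t^2 - 13*r*t^3 + t^4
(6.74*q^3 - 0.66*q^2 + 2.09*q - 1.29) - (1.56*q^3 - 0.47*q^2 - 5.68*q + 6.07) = 5.18*q^3 - 0.19*q^2 + 7.77*q - 7.36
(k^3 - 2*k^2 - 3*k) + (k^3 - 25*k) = 2*k^3 - 2*k^2 - 28*k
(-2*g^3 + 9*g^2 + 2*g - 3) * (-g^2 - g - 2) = 2*g^5 - 7*g^4 - 7*g^3 - 17*g^2 - g + 6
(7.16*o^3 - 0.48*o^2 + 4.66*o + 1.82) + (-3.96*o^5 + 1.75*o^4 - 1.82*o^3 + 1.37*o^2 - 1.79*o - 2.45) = -3.96*o^5 + 1.75*o^4 + 5.34*o^3 + 0.89*o^2 + 2.87*o - 0.63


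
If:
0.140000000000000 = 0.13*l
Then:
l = 1.08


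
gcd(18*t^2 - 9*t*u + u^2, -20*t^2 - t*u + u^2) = 1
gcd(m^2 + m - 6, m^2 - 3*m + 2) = m - 2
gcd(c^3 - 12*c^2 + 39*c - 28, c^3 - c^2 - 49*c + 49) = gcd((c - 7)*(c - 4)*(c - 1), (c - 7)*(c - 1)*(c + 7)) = c^2 - 8*c + 7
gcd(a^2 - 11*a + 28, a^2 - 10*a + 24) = a - 4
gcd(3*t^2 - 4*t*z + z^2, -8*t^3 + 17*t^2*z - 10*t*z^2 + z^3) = -t + z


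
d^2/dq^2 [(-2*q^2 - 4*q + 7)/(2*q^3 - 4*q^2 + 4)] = 2*(-q^6 - 6*q^5 + 33*q^4 - 50*q^3 + 54*q^2 - 45*q + 10)/(q^9 - 6*q^8 + 12*q^7 - 2*q^6 - 24*q^5 + 24*q^4 + 12*q^3 - 24*q^2 + 8)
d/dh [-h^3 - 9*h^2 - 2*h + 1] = -3*h^2 - 18*h - 2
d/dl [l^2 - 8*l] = 2*l - 8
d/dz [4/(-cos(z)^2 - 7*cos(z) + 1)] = -4*(2*cos(z) + 7)*sin(z)/(sin(z)^2 - 7*cos(z))^2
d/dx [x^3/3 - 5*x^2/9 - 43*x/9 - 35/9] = x^2 - 10*x/9 - 43/9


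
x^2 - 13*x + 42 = (x - 7)*(x - 6)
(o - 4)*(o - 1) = o^2 - 5*o + 4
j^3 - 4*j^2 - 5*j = j*(j - 5)*(j + 1)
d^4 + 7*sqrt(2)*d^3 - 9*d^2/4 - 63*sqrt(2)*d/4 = d*(d - 3/2)*(d + 3/2)*(d + 7*sqrt(2))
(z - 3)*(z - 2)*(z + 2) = z^3 - 3*z^2 - 4*z + 12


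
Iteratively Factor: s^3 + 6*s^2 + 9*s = (s + 3)*(s^2 + 3*s) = (s + 3)^2*(s)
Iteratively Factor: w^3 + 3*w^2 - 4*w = (w - 1)*(w^2 + 4*w) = w*(w - 1)*(w + 4)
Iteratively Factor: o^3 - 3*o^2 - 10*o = (o - 5)*(o^2 + 2*o) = (o - 5)*(o + 2)*(o)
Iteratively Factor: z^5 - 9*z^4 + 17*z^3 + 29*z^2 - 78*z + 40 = (z - 5)*(z^4 - 4*z^3 - 3*z^2 + 14*z - 8) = (z - 5)*(z - 1)*(z^3 - 3*z^2 - 6*z + 8) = (z - 5)*(z - 1)^2*(z^2 - 2*z - 8) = (z - 5)*(z - 4)*(z - 1)^2*(z + 2)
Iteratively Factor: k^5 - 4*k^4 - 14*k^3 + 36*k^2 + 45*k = (k - 5)*(k^4 + k^3 - 9*k^2 - 9*k) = (k - 5)*(k + 3)*(k^3 - 2*k^2 - 3*k) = (k - 5)*(k - 3)*(k + 3)*(k^2 + k) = (k - 5)*(k - 3)*(k + 1)*(k + 3)*(k)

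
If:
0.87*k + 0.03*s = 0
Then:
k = -0.0344827586206897*s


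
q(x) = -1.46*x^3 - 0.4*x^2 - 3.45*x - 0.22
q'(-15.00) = -976.95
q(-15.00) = 4889.03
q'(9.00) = -365.43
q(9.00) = -1128.01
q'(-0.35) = -3.71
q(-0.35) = 1.00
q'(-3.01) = -40.73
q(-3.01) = 46.36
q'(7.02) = -224.91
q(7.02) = -549.24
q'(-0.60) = -4.55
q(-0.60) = 2.02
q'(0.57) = -5.33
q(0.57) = -2.59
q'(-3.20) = -45.74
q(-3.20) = 54.57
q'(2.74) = -38.53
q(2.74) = -42.71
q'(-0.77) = -5.43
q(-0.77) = 2.87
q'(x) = -4.38*x^2 - 0.8*x - 3.45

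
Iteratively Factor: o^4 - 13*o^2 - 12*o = (o)*(o^3 - 13*o - 12) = o*(o - 4)*(o^2 + 4*o + 3) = o*(o - 4)*(o + 1)*(o + 3)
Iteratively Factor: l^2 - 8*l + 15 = (l - 5)*(l - 3)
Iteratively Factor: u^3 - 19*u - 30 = (u - 5)*(u^2 + 5*u + 6) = (u - 5)*(u + 2)*(u + 3)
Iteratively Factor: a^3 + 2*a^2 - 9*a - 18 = (a + 2)*(a^2 - 9) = (a + 2)*(a + 3)*(a - 3)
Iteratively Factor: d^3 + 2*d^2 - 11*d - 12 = (d - 3)*(d^2 + 5*d + 4) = (d - 3)*(d + 4)*(d + 1)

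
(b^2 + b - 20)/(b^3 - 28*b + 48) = (b + 5)/(b^2 + 4*b - 12)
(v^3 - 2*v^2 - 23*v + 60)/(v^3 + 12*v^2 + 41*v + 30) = (v^2 - 7*v + 12)/(v^2 + 7*v + 6)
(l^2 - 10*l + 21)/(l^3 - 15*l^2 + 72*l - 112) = (l - 3)/(l^2 - 8*l + 16)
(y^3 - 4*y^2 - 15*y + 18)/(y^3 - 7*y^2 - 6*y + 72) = (y - 1)/(y - 4)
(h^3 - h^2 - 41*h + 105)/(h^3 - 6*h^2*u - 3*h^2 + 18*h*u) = (-h^2 - 2*h + 35)/(h*(-h + 6*u))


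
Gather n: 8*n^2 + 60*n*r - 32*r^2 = 8*n^2 + 60*n*r - 32*r^2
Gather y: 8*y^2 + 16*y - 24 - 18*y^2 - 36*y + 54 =-10*y^2 - 20*y + 30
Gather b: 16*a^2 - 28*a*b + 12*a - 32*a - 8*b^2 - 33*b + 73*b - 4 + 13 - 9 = 16*a^2 - 20*a - 8*b^2 + b*(40 - 28*a)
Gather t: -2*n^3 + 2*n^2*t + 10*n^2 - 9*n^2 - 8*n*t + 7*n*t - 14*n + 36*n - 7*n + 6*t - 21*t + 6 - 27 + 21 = -2*n^3 + n^2 + 15*n + t*(2*n^2 - n - 15)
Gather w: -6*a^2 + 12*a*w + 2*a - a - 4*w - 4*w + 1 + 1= -6*a^2 + a + w*(12*a - 8) + 2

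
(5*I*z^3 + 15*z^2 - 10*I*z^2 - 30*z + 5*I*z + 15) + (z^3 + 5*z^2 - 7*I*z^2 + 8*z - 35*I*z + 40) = z^3 + 5*I*z^3 + 20*z^2 - 17*I*z^2 - 22*z - 30*I*z + 55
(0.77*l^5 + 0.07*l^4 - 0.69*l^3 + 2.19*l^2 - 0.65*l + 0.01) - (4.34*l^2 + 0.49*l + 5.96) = 0.77*l^5 + 0.07*l^4 - 0.69*l^3 - 2.15*l^2 - 1.14*l - 5.95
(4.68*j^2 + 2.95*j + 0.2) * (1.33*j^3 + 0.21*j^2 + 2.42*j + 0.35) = 6.2244*j^5 + 4.9063*j^4 + 12.2111*j^3 + 8.819*j^2 + 1.5165*j + 0.07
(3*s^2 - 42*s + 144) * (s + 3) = 3*s^3 - 33*s^2 + 18*s + 432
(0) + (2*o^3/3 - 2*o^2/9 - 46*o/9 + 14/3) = 2*o^3/3 - 2*o^2/9 - 46*o/9 + 14/3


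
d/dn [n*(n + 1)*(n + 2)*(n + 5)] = 4*n^3 + 24*n^2 + 34*n + 10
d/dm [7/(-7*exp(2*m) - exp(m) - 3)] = (98*exp(m) + 7)*exp(m)/(7*exp(2*m) + exp(m) + 3)^2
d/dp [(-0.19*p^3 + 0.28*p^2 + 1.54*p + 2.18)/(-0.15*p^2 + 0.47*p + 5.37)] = (0.0285*p^4 - 0.1786*p^3 - 2.6983*p^2 + 3.6612*p + 7.2452)/(0.0225*p^4 - 0.141*p^3 - 1.3901*p^2 + 5.0478*p + 28.8369)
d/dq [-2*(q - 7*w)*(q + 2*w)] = -4*q + 10*w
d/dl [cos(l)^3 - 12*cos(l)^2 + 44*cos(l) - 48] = (-3*cos(l)^2 + 24*cos(l) - 44)*sin(l)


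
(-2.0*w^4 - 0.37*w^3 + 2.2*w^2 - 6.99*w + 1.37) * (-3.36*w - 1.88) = 6.72*w^5 + 5.0032*w^4 - 6.6964*w^3 + 19.3504*w^2 + 8.538*w - 2.5756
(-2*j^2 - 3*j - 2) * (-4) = 8*j^2 + 12*j + 8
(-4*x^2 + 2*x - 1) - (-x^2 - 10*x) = -3*x^2 + 12*x - 1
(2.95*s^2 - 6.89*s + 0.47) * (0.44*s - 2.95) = 1.298*s^3 - 11.7341*s^2 + 20.5323*s - 1.3865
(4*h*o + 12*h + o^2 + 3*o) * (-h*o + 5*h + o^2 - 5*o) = -4*h^2*o^2 + 8*h^2*o + 60*h^2 + 3*h*o^3 - 6*h*o^2 - 45*h*o + o^4 - 2*o^3 - 15*o^2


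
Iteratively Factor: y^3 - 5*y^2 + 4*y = (y)*(y^2 - 5*y + 4) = y*(y - 4)*(y - 1)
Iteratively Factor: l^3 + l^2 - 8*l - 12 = (l + 2)*(l^2 - l - 6) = (l - 3)*(l + 2)*(l + 2)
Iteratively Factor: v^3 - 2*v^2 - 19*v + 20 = (v - 5)*(v^2 + 3*v - 4) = (v - 5)*(v - 1)*(v + 4)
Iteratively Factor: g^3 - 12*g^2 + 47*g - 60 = (g - 4)*(g^2 - 8*g + 15) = (g - 5)*(g - 4)*(g - 3)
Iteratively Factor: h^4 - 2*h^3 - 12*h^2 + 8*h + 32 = (h + 2)*(h^3 - 4*h^2 - 4*h + 16) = (h + 2)^2*(h^2 - 6*h + 8) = (h - 4)*(h + 2)^2*(h - 2)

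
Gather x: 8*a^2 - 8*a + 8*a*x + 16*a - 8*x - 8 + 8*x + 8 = 8*a^2 + 8*a*x + 8*a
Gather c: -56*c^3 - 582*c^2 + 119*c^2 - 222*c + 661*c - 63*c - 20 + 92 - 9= -56*c^3 - 463*c^2 + 376*c + 63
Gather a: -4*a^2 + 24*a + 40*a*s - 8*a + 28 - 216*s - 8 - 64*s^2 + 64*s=-4*a^2 + a*(40*s + 16) - 64*s^2 - 152*s + 20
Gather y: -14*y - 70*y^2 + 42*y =-70*y^2 + 28*y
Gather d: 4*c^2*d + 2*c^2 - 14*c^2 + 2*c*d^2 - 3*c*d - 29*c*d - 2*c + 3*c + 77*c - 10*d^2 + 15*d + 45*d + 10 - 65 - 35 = -12*c^2 + 78*c + d^2*(2*c - 10) + d*(4*c^2 - 32*c + 60) - 90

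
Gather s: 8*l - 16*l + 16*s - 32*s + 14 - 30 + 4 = -8*l - 16*s - 12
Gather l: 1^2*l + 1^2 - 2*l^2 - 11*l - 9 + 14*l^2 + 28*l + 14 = 12*l^2 + 18*l + 6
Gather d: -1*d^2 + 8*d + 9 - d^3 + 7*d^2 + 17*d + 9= -d^3 + 6*d^2 + 25*d + 18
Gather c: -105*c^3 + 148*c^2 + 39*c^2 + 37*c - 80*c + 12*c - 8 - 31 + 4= -105*c^3 + 187*c^2 - 31*c - 35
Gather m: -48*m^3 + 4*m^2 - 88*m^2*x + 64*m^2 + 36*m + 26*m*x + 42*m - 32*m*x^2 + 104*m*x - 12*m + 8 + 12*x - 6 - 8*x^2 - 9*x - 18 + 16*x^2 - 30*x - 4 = -48*m^3 + m^2*(68 - 88*x) + m*(-32*x^2 + 130*x + 66) + 8*x^2 - 27*x - 20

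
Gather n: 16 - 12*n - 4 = 12 - 12*n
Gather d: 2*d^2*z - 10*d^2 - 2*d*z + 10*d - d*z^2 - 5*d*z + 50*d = d^2*(2*z - 10) + d*(-z^2 - 7*z + 60)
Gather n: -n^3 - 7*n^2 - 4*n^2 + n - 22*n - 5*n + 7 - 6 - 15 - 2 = -n^3 - 11*n^2 - 26*n - 16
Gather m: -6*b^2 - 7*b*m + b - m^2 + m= -6*b^2 + b - m^2 + m*(1 - 7*b)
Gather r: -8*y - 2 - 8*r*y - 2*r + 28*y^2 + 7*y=r*(-8*y - 2) + 28*y^2 - y - 2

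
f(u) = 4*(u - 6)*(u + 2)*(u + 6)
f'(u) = 4*(u - 6)*(u + 2) + 4*(u - 6)*(u + 6) + 4*(u + 2)*(u + 6) = 12*u^2 + 16*u - 144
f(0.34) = -335.88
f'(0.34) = -137.17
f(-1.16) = -116.44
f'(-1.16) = -146.41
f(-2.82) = 92.00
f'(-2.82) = -93.69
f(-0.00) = -288.00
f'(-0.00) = -144.00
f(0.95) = -414.15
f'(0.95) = -117.97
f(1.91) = -505.98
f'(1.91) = -69.66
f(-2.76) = 86.28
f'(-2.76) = -96.75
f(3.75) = -504.56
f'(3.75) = 84.75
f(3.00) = -540.00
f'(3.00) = 12.00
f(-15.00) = -9828.00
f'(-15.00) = 2316.00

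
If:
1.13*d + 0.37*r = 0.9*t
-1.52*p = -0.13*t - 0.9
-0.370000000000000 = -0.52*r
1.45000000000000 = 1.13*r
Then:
No Solution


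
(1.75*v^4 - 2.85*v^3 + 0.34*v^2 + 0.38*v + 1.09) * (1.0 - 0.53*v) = -0.9275*v^5 + 3.2605*v^4 - 3.0302*v^3 + 0.1386*v^2 - 0.1977*v + 1.09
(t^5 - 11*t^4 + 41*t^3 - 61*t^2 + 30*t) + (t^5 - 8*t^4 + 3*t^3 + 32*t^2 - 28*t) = 2*t^5 - 19*t^4 + 44*t^3 - 29*t^2 + 2*t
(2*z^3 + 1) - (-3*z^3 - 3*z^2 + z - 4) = 5*z^3 + 3*z^2 - z + 5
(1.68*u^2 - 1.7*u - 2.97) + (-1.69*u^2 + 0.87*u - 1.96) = -0.01*u^2 - 0.83*u - 4.93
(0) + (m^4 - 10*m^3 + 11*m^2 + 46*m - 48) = m^4 - 10*m^3 + 11*m^2 + 46*m - 48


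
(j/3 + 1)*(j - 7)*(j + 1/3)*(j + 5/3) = j^4/3 - 2*j^3/3 - 256*j^2/27 - 398*j/27 - 35/9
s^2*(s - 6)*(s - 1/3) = s^4 - 19*s^3/3 + 2*s^2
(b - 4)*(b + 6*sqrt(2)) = b^2 - 4*b + 6*sqrt(2)*b - 24*sqrt(2)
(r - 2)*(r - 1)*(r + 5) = r^3 + 2*r^2 - 13*r + 10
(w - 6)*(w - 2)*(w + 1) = w^3 - 7*w^2 + 4*w + 12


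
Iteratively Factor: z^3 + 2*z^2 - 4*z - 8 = (z + 2)*(z^2 - 4) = (z - 2)*(z + 2)*(z + 2)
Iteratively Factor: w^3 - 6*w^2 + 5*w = (w - 5)*(w^2 - w) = (w - 5)*(w - 1)*(w)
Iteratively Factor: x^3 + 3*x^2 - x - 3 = (x + 1)*(x^2 + 2*x - 3) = (x + 1)*(x + 3)*(x - 1)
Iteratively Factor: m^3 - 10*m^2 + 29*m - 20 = (m - 5)*(m^2 - 5*m + 4) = (m - 5)*(m - 1)*(m - 4)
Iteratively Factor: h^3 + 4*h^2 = (h + 4)*(h^2) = h*(h + 4)*(h)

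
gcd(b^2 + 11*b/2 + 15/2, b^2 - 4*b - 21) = b + 3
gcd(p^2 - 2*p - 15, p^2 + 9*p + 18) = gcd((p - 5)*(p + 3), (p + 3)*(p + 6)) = p + 3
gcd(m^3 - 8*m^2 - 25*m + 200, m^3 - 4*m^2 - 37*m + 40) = m^2 - 3*m - 40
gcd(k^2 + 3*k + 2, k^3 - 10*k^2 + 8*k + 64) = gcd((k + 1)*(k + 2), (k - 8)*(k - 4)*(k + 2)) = k + 2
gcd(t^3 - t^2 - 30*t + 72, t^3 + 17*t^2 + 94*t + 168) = t + 6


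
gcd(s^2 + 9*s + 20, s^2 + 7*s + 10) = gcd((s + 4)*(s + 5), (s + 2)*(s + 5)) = s + 5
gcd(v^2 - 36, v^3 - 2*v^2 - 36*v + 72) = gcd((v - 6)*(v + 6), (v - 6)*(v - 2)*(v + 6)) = v^2 - 36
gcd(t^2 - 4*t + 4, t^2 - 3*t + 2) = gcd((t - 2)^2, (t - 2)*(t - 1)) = t - 2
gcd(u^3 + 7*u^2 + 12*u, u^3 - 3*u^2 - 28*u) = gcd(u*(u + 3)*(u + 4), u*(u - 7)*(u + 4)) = u^2 + 4*u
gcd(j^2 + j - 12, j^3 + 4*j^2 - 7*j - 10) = 1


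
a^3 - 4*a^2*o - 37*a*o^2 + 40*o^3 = (a - 8*o)*(a - o)*(a + 5*o)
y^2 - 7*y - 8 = (y - 8)*(y + 1)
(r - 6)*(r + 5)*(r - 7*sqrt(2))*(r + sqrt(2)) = r^4 - 6*sqrt(2)*r^3 - r^3 - 44*r^2 + 6*sqrt(2)*r^2 + 14*r + 180*sqrt(2)*r + 420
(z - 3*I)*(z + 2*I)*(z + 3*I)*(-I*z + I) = -I*z^4 + 2*z^3 + I*z^3 - 2*z^2 - 9*I*z^2 + 18*z + 9*I*z - 18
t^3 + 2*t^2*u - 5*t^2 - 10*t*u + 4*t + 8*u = (t - 4)*(t - 1)*(t + 2*u)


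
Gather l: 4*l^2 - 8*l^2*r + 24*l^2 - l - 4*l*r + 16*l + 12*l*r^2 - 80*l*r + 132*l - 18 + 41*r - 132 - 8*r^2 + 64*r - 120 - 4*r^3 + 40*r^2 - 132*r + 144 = l^2*(28 - 8*r) + l*(12*r^2 - 84*r + 147) - 4*r^3 + 32*r^2 - 27*r - 126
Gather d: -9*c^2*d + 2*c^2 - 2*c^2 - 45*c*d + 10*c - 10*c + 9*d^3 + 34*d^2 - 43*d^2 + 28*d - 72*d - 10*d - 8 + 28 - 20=9*d^3 - 9*d^2 + d*(-9*c^2 - 45*c - 54)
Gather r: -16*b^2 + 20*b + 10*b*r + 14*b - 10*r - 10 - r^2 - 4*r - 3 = -16*b^2 + 34*b - r^2 + r*(10*b - 14) - 13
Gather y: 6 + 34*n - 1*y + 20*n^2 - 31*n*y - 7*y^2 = 20*n^2 + 34*n - 7*y^2 + y*(-31*n - 1) + 6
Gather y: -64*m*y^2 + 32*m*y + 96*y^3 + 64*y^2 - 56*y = 96*y^3 + y^2*(64 - 64*m) + y*(32*m - 56)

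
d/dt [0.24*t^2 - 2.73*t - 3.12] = 0.48*t - 2.73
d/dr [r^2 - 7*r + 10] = 2*r - 7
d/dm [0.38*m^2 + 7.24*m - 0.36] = 0.76*m + 7.24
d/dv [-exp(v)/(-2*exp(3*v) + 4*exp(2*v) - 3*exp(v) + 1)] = (-4*exp(4*v) + 4*exp(3*v) - exp(v))/(4*exp(6*v) - 16*exp(5*v) + 28*exp(4*v) - 28*exp(3*v) + 17*exp(2*v) - 6*exp(v) + 1)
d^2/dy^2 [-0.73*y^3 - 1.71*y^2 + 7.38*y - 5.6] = -4.38*y - 3.42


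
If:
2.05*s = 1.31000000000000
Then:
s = 0.64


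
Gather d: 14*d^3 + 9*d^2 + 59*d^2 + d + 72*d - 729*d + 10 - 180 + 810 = 14*d^3 + 68*d^2 - 656*d + 640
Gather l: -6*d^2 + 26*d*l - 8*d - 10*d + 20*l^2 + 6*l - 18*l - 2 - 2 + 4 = -6*d^2 - 18*d + 20*l^2 + l*(26*d - 12)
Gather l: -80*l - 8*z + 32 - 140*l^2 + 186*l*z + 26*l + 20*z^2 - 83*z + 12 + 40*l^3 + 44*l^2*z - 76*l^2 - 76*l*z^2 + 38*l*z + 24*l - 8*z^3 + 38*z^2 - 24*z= 40*l^3 + l^2*(44*z - 216) + l*(-76*z^2 + 224*z - 30) - 8*z^3 + 58*z^2 - 115*z + 44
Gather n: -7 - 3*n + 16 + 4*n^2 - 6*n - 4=4*n^2 - 9*n + 5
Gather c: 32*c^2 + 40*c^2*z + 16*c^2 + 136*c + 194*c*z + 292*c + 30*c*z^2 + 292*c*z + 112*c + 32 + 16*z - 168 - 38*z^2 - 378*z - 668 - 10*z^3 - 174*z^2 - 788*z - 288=c^2*(40*z + 48) + c*(30*z^2 + 486*z + 540) - 10*z^3 - 212*z^2 - 1150*z - 1092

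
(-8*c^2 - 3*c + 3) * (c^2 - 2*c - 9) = -8*c^4 + 13*c^3 + 81*c^2 + 21*c - 27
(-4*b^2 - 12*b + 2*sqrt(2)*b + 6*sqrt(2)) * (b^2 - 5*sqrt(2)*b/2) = -4*b^4 - 12*b^3 + 12*sqrt(2)*b^3 - 10*b^2 + 36*sqrt(2)*b^2 - 30*b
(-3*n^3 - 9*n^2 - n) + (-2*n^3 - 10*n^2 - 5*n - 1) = -5*n^3 - 19*n^2 - 6*n - 1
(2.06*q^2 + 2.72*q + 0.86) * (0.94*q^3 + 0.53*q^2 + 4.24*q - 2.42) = 1.9364*q^5 + 3.6486*q^4 + 10.9844*q^3 + 7.0034*q^2 - 2.936*q - 2.0812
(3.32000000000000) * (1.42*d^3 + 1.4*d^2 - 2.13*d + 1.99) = 4.7144*d^3 + 4.648*d^2 - 7.0716*d + 6.6068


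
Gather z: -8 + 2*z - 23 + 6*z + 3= 8*z - 28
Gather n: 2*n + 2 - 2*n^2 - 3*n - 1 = -2*n^2 - n + 1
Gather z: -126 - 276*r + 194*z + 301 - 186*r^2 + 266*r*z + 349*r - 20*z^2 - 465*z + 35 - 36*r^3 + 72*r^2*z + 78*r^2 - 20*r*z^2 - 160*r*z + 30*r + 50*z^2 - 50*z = -36*r^3 - 108*r^2 + 103*r + z^2*(30 - 20*r) + z*(72*r^2 + 106*r - 321) + 210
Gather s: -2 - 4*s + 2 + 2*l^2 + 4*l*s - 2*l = 2*l^2 - 2*l + s*(4*l - 4)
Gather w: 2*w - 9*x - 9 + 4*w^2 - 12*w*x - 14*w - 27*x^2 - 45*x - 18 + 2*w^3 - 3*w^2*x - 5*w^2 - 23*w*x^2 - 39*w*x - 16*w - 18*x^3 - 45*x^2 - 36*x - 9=2*w^3 + w^2*(-3*x - 1) + w*(-23*x^2 - 51*x - 28) - 18*x^3 - 72*x^2 - 90*x - 36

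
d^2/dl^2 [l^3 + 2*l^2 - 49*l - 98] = 6*l + 4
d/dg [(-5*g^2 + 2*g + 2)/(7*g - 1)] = (-35*g^2 + 10*g - 16)/(49*g^2 - 14*g + 1)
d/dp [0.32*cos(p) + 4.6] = -0.32*sin(p)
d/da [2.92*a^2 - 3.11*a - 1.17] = 5.84*a - 3.11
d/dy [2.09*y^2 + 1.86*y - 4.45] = 4.18*y + 1.86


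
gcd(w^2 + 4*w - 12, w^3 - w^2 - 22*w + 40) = w - 2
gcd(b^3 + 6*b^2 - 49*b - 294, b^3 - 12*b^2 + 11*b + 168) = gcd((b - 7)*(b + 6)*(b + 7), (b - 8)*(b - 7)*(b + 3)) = b - 7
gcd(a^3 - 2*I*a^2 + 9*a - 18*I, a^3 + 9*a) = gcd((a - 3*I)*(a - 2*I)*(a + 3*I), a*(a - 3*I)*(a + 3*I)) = a^2 + 9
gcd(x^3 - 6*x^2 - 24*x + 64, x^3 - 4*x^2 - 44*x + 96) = x^2 - 10*x + 16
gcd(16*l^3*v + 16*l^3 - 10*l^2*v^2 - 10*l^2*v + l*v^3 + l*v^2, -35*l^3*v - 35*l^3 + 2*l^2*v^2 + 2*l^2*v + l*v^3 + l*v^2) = l*v + l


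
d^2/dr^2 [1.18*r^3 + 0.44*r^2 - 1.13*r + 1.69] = 7.08*r + 0.88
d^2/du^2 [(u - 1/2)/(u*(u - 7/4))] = 4*(32*u^3 - 48*u^2 + 84*u - 49)/(u^3*(64*u^3 - 336*u^2 + 588*u - 343))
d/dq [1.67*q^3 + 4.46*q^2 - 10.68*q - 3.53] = 5.01*q^2 + 8.92*q - 10.68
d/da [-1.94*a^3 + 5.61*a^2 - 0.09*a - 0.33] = -5.82*a^2 + 11.22*a - 0.09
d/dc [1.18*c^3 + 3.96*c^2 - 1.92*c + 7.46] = 3.54*c^2 + 7.92*c - 1.92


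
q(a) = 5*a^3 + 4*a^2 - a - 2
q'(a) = 15*a^2 + 8*a - 1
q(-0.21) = -1.66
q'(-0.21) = -2.02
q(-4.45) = -358.95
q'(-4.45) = 260.44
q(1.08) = 7.88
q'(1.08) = 25.14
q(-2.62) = -61.85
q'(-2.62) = 81.01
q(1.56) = 25.16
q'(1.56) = 47.98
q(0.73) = 1.35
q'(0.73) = 12.83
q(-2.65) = -64.31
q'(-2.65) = 83.14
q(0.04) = -2.03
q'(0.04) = -0.66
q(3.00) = 166.00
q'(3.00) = 158.00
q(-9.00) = -3314.00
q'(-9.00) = 1142.00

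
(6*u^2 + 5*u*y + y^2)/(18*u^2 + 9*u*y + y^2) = (2*u + y)/(6*u + y)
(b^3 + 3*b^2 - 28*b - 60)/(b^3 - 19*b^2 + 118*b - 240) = (b^2 + 8*b + 12)/(b^2 - 14*b + 48)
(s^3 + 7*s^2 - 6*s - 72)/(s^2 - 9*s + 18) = (s^2 + 10*s + 24)/(s - 6)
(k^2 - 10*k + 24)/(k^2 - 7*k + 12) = (k - 6)/(k - 3)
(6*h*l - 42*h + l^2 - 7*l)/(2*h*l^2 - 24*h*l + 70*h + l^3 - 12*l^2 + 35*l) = (6*h + l)/(2*h*l - 10*h + l^2 - 5*l)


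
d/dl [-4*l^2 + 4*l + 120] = 4 - 8*l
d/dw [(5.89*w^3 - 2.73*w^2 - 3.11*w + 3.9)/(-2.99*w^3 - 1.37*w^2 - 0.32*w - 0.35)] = (-16.232*w^4 - 22.3674*w^3 + 25.4114*w^2 + 12.597*w + 2.3365)/(8.9401*w^6 + 8.1926*w^5 + 3.7905*w^4 + 2.9698*w^3 + 1.0614*w^2 + 0.224*w + 0.1225)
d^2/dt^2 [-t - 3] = 0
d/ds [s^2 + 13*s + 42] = 2*s + 13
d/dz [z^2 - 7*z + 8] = 2*z - 7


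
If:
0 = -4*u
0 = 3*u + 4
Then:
No Solution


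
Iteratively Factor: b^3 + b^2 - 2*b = (b - 1)*(b^2 + 2*b) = (b - 1)*(b + 2)*(b)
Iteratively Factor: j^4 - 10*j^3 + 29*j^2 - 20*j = (j)*(j^3 - 10*j^2 + 29*j - 20) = j*(j - 4)*(j^2 - 6*j + 5) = j*(j - 4)*(j - 1)*(j - 5)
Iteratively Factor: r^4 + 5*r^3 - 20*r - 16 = (r + 4)*(r^3 + r^2 - 4*r - 4) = (r + 2)*(r + 4)*(r^2 - r - 2) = (r + 1)*(r + 2)*(r + 4)*(r - 2)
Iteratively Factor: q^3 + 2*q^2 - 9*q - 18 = (q - 3)*(q^2 + 5*q + 6) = (q - 3)*(q + 3)*(q + 2)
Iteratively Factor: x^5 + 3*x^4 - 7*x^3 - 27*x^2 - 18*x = (x - 3)*(x^4 + 6*x^3 + 11*x^2 + 6*x) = x*(x - 3)*(x^3 + 6*x^2 + 11*x + 6) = x*(x - 3)*(x + 3)*(x^2 + 3*x + 2) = x*(x - 3)*(x + 1)*(x + 3)*(x + 2)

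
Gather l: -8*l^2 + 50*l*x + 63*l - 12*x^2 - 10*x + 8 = -8*l^2 + l*(50*x + 63) - 12*x^2 - 10*x + 8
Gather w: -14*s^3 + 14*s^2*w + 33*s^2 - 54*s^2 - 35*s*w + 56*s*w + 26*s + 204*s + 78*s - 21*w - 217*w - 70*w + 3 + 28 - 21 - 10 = -14*s^3 - 21*s^2 + 308*s + w*(14*s^2 + 21*s - 308)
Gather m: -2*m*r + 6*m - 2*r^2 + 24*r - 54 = m*(6 - 2*r) - 2*r^2 + 24*r - 54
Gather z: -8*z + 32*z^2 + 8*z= 32*z^2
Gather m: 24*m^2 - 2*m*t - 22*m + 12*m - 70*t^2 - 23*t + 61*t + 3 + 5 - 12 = 24*m^2 + m*(-2*t - 10) - 70*t^2 + 38*t - 4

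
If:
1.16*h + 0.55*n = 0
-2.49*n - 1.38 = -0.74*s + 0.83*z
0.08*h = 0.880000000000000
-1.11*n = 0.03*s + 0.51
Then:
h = 11.00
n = -23.20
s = 841.40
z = 818.10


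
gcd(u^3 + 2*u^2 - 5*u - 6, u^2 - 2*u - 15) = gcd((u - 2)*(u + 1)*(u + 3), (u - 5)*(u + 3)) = u + 3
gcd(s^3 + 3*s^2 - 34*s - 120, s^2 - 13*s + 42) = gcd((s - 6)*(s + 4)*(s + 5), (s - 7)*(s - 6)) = s - 6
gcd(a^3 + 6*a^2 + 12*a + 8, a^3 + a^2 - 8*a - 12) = a^2 + 4*a + 4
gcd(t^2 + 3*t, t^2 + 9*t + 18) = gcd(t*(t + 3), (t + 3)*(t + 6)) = t + 3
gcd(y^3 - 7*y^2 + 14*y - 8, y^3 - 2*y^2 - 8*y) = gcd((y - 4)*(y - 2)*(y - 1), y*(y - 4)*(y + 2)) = y - 4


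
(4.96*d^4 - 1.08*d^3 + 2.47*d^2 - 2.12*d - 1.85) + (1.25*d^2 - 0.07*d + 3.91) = 4.96*d^4 - 1.08*d^3 + 3.72*d^2 - 2.19*d + 2.06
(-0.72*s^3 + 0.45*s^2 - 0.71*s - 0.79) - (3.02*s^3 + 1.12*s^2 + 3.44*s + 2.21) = -3.74*s^3 - 0.67*s^2 - 4.15*s - 3.0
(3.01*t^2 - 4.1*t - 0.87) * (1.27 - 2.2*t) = -6.622*t^3 + 12.8427*t^2 - 3.293*t - 1.1049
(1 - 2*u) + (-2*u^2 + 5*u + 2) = -2*u^2 + 3*u + 3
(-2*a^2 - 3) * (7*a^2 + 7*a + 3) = -14*a^4 - 14*a^3 - 27*a^2 - 21*a - 9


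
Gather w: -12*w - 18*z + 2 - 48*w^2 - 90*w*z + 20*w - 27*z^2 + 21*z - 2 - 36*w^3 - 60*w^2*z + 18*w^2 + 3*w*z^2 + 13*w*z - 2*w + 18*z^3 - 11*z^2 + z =-36*w^3 + w^2*(-60*z - 30) + w*(3*z^2 - 77*z + 6) + 18*z^3 - 38*z^2 + 4*z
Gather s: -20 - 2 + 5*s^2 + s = 5*s^2 + s - 22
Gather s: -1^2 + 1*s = s - 1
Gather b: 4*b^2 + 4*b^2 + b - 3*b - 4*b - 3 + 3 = 8*b^2 - 6*b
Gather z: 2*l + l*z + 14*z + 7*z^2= 2*l + 7*z^2 + z*(l + 14)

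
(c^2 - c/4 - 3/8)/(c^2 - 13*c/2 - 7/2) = (c - 3/4)/(c - 7)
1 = 1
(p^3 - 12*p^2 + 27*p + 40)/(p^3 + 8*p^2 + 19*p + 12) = (p^2 - 13*p + 40)/(p^2 + 7*p + 12)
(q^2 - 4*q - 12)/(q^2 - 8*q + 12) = (q + 2)/(q - 2)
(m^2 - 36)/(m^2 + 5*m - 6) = (m - 6)/(m - 1)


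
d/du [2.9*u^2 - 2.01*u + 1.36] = 5.8*u - 2.01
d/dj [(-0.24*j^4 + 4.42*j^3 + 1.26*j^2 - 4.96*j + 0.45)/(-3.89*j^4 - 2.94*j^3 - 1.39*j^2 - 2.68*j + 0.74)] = (17.8994*j^6 + 10.47*j^5 - 58.393*j^4 - 46.5644*j^3 + 3.5102*j^2 + 3.1158*j - 2.4644)/(15.1321*j^8 + 22.8732*j^7 + 19.4578*j^6 + 29.0236*j^5 + 11.9333*j^4 + 3.0992*j^3 + 5.1252*j^2 - 3.9664*j + 0.5476)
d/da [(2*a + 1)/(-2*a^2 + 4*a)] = (a^2 + a - 1)/(a^2*(a^2 - 4*a + 4))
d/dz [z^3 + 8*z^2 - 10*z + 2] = 3*z^2 + 16*z - 10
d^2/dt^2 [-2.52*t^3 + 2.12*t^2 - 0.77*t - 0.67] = 4.24 - 15.12*t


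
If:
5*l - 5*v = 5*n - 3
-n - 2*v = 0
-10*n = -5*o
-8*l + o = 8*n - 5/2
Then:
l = -47/200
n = 73/100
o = 73/50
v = -73/200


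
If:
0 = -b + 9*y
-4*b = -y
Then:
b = 0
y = 0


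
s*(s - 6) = s^2 - 6*s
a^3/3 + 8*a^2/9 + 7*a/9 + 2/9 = (a/3 + 1/3)*(a + 2/3)*(a + 1)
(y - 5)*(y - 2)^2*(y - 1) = y^4 - 10*y^3 + 33*y^2 - 44*y + 20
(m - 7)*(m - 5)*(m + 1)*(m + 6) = m^4 - 5*m^3 - 43*m^2 + 173*m + 210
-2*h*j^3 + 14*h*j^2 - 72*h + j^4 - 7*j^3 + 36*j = (-2*h + j)*(j - 6)*(j - 3)*(j + 2)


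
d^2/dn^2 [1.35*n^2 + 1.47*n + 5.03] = 2.70000000000000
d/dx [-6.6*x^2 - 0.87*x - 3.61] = -13.2*x - 0.87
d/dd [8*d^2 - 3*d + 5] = 16*d - 3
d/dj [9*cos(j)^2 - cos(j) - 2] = (1 - 18*cos(j))*sin(j)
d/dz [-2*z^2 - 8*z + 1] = -4*z - 8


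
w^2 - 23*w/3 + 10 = (w - 6)*(w - 5/3)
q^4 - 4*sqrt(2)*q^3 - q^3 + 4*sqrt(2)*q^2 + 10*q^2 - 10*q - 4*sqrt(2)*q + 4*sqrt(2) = (q - 1)*(q - 2*sqrt(2))*(q - sqrt(2))^2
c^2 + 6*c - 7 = (c - 1)*(c + 7)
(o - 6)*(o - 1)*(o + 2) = o^3 - 5*o^2 - 8*o + 12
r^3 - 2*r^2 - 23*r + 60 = (r - 4)*(r - 3)*(r + 5)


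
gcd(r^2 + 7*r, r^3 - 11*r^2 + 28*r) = r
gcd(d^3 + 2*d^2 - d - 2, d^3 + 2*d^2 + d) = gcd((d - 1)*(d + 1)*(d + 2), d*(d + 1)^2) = d + 1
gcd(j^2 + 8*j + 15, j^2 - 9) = j + 3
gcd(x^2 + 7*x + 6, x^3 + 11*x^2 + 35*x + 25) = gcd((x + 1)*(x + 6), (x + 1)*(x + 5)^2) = x + 1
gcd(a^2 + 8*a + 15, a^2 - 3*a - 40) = a + 5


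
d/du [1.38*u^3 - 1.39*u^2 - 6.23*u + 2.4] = 4.14*u^2 - 2.78*u - 6.23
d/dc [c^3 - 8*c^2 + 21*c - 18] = 3*c^2 - 16*c + 21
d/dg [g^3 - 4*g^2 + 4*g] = 3*g^2 - 8*g + 4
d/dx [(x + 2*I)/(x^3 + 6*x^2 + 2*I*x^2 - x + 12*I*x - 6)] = 2*(-x^2 - 3*x*(1 + I) + 1 - 9*I)/(x^5 + 3*x^4*(4 + I) + 3*x^3*(11 + 12*I) + x^2*(-36 + 107*I) - 12*x*(9 + I) - 36*I)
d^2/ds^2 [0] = 0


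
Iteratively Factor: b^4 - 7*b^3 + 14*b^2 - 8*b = (b - 4)*(b^3 - 3*b^2 + 2*b) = (b - 4)*(b - 2)*(b^2 - b) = b*(b - 4)*(b - 2)*(b - 1)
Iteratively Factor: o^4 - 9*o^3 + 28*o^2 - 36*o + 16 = (o - 2)*(o^3 - 7*o^2 + 14*o - 8) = (o - 2)*(o - 1)*(o^2 - 6*o + 8) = (o - 4)*(o - 2)*(o - 1)*(o - 2)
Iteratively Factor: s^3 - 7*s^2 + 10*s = (s)*(s^2 - 7*s + 10) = s*(s - 2)*(s - 5)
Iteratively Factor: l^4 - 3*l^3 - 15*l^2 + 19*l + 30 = (l + 1)*(l^3 - 4*l^2 - 11*l + 30) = (l - 5)*(l + 1)*(l^2 + l - 6) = (l - 5)*(l + 1)*(l + 3)*(l - 2)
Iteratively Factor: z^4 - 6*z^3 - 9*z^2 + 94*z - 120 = (z - 3)*(z^3 - 3*z^2 - 18*z + 40) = (z - 3)*(z - 2)*(z^2 - z - 20) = (z - 5)*(z - 3)*(z - 2)*(z + 4)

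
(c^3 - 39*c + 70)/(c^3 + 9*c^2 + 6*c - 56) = (c - 5)/(c + 4)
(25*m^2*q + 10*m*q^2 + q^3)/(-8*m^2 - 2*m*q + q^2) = q*(25*m^2 + 10*m*q + q^2)/(-8*m^2 - 2*m*q + q^2)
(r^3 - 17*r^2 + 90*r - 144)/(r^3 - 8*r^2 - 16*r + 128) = (r^2 - 9*r + 18)/(r^2 - 16)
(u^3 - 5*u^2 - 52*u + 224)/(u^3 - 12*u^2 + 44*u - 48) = (u^2 - u - 56)/(u^2 - 8*u + 12)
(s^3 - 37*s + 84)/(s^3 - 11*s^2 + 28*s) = (s^2 + 4*s - 21)/(s*(s - 7))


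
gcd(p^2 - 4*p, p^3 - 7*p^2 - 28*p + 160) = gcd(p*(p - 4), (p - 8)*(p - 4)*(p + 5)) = p - 4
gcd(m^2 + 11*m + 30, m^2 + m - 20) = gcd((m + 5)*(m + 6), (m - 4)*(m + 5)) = m + 5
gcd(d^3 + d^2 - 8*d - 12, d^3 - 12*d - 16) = d^2 + 4*d + 4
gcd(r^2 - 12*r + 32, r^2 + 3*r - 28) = r - 4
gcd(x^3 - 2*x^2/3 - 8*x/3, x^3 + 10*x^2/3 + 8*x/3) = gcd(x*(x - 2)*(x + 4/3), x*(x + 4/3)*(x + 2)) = x^2 + 4*x/3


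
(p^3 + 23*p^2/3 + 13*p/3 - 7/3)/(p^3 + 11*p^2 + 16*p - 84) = (3*p^2 + 2*p - 1)/(3*(p^2 + 4*p - 12))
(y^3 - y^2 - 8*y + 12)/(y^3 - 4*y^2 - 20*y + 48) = (y^2 + y - 6)/(y^2 - 2*y - 24)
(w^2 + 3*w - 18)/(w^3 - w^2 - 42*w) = (w - 3)/(w*(w - 7))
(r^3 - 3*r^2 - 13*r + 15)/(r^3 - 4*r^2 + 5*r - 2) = (r^2 - 2*r - 15)/(r^2 - 3*r + 2)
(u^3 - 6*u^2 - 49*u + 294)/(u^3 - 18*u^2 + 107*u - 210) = (u + 7)/(u - 5)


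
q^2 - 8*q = q*(q - 8)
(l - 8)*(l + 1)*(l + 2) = l^3 - 5*l^2 - 22*l - 16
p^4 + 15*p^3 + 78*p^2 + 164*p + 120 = (p + 2)^2*(p + 5)*(p + 6)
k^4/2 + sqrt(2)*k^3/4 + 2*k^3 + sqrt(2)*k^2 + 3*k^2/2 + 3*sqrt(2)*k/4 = k*(k + 3)*(sqrt(2)*k/2 + 1/2)*(sqrt(2)*k/2 + sqrt(2)/2)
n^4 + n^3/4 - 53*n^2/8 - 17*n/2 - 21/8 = (n - 3)*(n + 1/2)*(n + 1)*(n + 7/4)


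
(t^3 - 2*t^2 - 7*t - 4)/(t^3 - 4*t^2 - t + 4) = (t + 1)/(t - 1)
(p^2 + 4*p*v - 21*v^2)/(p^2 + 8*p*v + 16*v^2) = (p^2 + 4*p*v - 21*v^2)/(p^2 + 8*p*v + 16*v^2)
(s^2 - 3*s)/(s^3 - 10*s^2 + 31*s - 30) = s/(s^2 - 7*s + 10)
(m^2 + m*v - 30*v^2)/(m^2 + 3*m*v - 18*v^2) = (-m + 5*v)/(-m + 3*v)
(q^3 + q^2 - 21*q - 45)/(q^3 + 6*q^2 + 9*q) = (q - 5)/q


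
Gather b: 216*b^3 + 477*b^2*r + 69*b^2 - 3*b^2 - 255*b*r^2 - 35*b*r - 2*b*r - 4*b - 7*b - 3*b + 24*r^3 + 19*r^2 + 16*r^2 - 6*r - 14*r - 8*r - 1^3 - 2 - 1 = 216*b^3 + b^2*(477*r + 66) + b*(-255*r^2 - 37*r - 14) + 24*r^3 + 35*r^2 - 28*r - 4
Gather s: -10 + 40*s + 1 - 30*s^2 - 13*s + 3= -30*s^2 + 27*s - 6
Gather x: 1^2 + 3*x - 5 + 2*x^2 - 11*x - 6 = 2*x^2 - 8*x - 10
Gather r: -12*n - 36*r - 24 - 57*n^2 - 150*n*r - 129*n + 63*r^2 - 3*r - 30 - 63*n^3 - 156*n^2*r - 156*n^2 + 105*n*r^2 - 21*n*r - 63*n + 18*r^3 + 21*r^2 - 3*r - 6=-63*n^3 - 213*n^2 - 204*n + 18*r^3 + r^2*(105*n + 84) + r*(-156*n^2 - 171*n - 42) - 60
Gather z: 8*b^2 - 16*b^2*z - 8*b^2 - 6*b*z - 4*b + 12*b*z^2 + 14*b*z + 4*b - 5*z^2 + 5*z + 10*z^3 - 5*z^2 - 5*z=10*z^3 + z^2*(12*b - 10) + z*(-16*b^2 + 8*b)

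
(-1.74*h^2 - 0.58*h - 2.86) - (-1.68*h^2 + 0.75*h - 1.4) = -0.0600000000000001*h^2 - 1.33*h - 1.46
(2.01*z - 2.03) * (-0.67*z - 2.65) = -1.3467*z^2 - 3.9664*z + 5.3795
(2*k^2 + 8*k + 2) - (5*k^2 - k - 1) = -3*k^2 + 9*k + 3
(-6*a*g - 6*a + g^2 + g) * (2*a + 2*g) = -12*a^2*g - 12*a^2 - 10*a*g^2 - 10*a*g + 2*g^3 + 2*g^2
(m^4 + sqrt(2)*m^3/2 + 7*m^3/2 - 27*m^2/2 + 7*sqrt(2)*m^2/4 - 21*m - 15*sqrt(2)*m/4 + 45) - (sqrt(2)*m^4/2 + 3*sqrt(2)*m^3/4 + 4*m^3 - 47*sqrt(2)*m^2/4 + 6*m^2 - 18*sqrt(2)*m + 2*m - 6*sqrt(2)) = -sqrt(2)*m^4/2 + m^4 - m^3/2 - sqrt(2)*m^3/4 - 39*m^2/2 + 27*sqrt(2)*m^2/2 - 23*m + 57*sqrt(2)*m/4 + 6*sqrt(2) + 45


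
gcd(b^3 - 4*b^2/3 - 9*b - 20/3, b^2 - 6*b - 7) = b + 1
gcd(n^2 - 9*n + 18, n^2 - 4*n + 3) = n - 3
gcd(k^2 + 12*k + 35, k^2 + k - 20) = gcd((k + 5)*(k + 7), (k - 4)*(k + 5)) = k + 5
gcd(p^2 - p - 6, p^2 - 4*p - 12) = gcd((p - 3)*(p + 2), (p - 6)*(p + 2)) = p + 2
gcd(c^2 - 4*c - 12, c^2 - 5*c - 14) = c + 2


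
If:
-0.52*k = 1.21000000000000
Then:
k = -2.33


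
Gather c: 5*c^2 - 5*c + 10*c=5*c^2 + 5*c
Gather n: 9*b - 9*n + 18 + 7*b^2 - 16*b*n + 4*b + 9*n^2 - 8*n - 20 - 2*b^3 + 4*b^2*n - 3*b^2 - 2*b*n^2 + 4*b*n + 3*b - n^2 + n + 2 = -2*b^3 + 4*b^2 + 16*b + n^2*(8 - 2*b) + n*(4*b^2 - 12*b - 16)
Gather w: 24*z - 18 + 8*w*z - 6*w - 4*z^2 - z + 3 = w*(8*z - 6) - 4*z^2 + 23*z - 15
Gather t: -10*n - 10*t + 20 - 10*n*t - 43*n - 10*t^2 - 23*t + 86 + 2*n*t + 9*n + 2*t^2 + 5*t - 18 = -44*n - 8*t^2 + t*(-8*n - 28) + 88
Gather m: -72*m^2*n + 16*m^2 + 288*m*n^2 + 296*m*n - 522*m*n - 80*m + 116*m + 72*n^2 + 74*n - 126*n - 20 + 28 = m^2*(16 - 72*n) + m*(288*n^2 - 226*n + 36) + 72*n^2 - 52*n + 8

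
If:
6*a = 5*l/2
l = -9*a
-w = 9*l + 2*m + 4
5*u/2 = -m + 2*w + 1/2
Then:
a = 0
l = 0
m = -w/2 - 2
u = w + 1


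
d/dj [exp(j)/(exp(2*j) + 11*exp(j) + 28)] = (28 - exp(2*j))*exp(j)/(exp(4*j) + 22*exp(3*j) + 177*exp(2*j) + 616*exp(j) + 784)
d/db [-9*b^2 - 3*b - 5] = -18*b - 3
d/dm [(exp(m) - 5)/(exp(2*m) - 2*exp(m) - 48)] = (2*(1 - exp(m))*(exp(m) - 5) + exp(2*m) - 2*exp(m) - 48)*exp(m)/(-exp(2*m) + 2*exp(m) + 48)^2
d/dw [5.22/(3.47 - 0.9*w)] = 4.698/(0.9*w - 3.47)^2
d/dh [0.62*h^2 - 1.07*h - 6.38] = 1.24*h - 1.07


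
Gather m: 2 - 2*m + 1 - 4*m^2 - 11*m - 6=-4*m^2 - 13*m - 3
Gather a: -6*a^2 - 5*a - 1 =-6*a^2 - 5*a - 1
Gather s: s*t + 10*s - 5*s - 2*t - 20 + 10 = s*(t + 5) - 2*t - 10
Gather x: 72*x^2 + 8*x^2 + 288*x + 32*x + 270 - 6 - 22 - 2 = 80*x^2 + 320*x + 240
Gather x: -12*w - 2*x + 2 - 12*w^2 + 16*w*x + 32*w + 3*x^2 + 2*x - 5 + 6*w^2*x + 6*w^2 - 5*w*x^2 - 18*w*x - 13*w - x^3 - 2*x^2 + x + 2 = -6*w^2 + 7*w - x^3 + x^2*(1 - 5*w) + x*(6*w^2 - 2*w + 1) - 1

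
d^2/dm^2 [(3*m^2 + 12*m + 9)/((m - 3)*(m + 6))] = 6*(m^3 + 63*m^2 + 243*m + 621)/(m^6 + 9*m^5 - 27*m^4 - 297*m^3 + 486*m^2 + 2916*m - 5832)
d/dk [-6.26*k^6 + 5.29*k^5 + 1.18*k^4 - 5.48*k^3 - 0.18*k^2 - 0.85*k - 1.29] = -37.56*k^5 + 26.45*k^4 + 4.72*k^3 - 16.44*k^2 - 0.36*k - 0.85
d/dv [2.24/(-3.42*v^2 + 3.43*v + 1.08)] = (15.3216*v - 7.6832)/(-3.42*v^2 + 3.43*v + 1.08)^2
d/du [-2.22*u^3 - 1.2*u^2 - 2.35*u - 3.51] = -6.66*u^2 - 2.4*u - 2.35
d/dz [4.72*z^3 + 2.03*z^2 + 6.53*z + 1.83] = 14.16*z^2 + 4.06*z + 6.53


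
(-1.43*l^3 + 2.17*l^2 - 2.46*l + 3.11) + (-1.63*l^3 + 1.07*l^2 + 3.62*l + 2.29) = -3.06*l^3 + 3.24*l^2 + 1.16*l + 5.4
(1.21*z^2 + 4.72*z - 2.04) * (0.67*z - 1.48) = 0.8107*z^3 + 1.3716*z^2 - 8.3524*z + 3.0192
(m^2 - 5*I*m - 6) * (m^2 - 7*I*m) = m^4 - 12*I*m^3 - 41*m^2 + 42*I*m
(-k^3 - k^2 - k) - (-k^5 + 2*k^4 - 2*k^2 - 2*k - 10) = k^5 - 2*k^4 - k^3 + k^2 + k + 10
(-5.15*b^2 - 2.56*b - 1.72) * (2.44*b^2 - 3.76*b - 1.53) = -12.566*b^4 + 13.1176*b^3 + 13.3083*b^2 + 10.384*b + 2.6316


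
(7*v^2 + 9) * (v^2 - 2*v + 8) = 7*v^4 - 14*v^3 + 65*v^2 - 18*v + 72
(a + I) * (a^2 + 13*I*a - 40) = a^3 + 14*I*a^2 - 53*a - 40*I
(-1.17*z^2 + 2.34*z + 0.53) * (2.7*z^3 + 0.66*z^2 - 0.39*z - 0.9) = -3.159*z^5 + 5.5458*z^4 + 3.4317*z^3 + 0.4902*z^2 - 2.3127*z - 0.477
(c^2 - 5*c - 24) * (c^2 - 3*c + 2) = c^4 - 8*c^3 - 7*c^2 + 62*c - 48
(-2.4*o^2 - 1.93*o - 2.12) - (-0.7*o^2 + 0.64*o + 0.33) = -1.7*o^2 - 2.57*o - 2.45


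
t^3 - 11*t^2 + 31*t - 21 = (t - 7)*(t - 3)*(t - 1)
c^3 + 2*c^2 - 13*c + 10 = (c - 2)*(c - 1)*(c + 5)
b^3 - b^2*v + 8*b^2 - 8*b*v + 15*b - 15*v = (b + 3)*(b + 5)*(b - v)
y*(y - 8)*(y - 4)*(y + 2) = y^4 - 10*y^3 + 8*y^2 + 64*y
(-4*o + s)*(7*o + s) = -28*o^2 + 3*o*s + s^2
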